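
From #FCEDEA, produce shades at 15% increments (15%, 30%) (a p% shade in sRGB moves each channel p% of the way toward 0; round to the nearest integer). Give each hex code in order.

#FCEDEA is rgb(252, 237, 234).
15%: (252 − 37.8 = 214.2→214, 237 − 35.55 = 201.45→201, 234 − 35.1 = 198.9→199) → #D6C9C7
30%: (252 − 75.6 = 176.4→176, 237 − 71.1 = 165.9→166, 234 − 70.2 = 163.8→164) → #B0A6A4

#D6C9C7, #B0A6A4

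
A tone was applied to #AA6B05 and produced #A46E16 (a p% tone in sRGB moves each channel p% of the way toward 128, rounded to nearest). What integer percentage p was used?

#AA6B05 is rgb(170, 107, 5); #A46E16 is rgb(164, 110, 22).
On the B channel (widest range): 22 ≈ 5 + (p/100)(128 − 5), so p ≈ 100×(22 − 5)/(128 − 5) = 1700/123 = 13.82.
p = 14 reproduces all three channels after rounding.

14%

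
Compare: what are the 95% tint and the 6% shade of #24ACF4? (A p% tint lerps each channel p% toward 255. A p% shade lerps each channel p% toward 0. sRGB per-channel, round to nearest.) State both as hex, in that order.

#24ACF4 is rgb(36, 172, 244).
95% tint:
  R: 36 + 208.05 = 244.05 → 244
  G: 172 + 78.85 = 250.85 → 251
  B: 244 + 0.95×(255−244) = 244 + 10.45 = 254.45 → 254
  → #F4FBFE
6% shade:
  R: 36 + 0.06×(0−36) = 36 − 2.16 = 33.84 → 34
  G: 172 − 10.32 = 161.68 → 162
  B: 244 + 0.06×(0−244) = 244 − 14.64 = 229.36 → 229
  → #22A2E5

#F4FBFE, #22A2E5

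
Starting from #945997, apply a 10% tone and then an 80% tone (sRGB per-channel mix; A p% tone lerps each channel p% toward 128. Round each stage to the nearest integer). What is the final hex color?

#945997 is rgb(148, 89, 151).
Lerp each channel 10% toward 128:
  R: 148 + 0.1×(128−148) = 148 − 2 = 146 → 146
  G: 89 + 0.1×(128−89) = 89 + 3.9 = 92.9 → 93
  B: 151 + 0.1×(128−151) = 151 − 2.3 = 148.7 → 149
After the tone: rgb(146, 93, 149) = #925D95.
Per channel, c → c + 0.8(128 − c):
  R: 146 + 0.8×(128−146) = 146 − 14.4 = 131.6 → 132
  G: 93 + 0.8×(128−93) = 93 + 28 = 121 → 121
  B: 149 − 16.8 = 132.2 → 132
rgb(132, 121, 132) = #847984.

#847984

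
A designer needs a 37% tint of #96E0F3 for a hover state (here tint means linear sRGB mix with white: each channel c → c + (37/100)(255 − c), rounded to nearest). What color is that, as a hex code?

#BDEBF7

#96E0F3 is rgb(150, 224, 243).
Per channel, c → c + 0.37(255 − c):
  R: 150 + 0.37×(255−150) = 150 + 38.85 = 188.85 → 189
  G: 224 + 0.37×(255−224) = 224 + 11.47 = 235.47 → 235
  B: 243 + 0.37×(255−243) = 243 + 4.44 = 247.44 → 247
rgb(189, 235, 247) = #BDEBF7.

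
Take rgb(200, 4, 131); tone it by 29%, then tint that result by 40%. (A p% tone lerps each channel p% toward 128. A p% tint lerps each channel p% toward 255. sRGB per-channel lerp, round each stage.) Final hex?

Lerp each channel 29% toward 128:
  R: 200 − 20.88 = 179.12 → 179
  G: 4 + 0.29×(128−4) = 4 + 35.96 = 39.96 → 40
  B: 131 + 0.29×(128−131) = 131 − 0.87 = 130.13 → 130
After the tone: rgb(179, 40, 130) = #B32882.
A 40% tint moves each channel 40% toward 255:
  R: 179 + 0.4×(255−179) = 179 + 30.4 = 209.4 → 209
  G: 40 + 86 = 126 → 126
  B: 130 + 0.4×(255−130) = 130 + 50 = 180 → 180
rgb(209, 126, 180) = #D17EB4.

#D17EB4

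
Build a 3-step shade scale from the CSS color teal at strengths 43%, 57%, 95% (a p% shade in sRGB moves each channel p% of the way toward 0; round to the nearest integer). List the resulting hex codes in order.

#004949, #003737, #000606

CSS teal is rgb(0, 128, 128).
43%: (0→0, 128 − 55.04 = 72.96→73, 128 − 55.04 = 72.96→73) → #004949
57%: (0→0, 128 − 72.96 = 55.04→55, 128 − 72.96 = 55.04→55) → #003737
95%: (0→0, 128 − 121.6 = 6.4→6, 128 − 121.6 = 6.4→6) → #000606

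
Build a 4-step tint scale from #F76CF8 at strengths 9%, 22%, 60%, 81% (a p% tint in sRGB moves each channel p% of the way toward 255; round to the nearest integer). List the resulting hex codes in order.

#F76CF8 is rgb(247, 108, 248).
9%: (247 + 0.72 = 247.72→248, 108 + 13.23 = 121.23→121, 248 + 0.63 = 248.63→249) → #F879F9
22%: (247 + 1.76 = 248.76→249, 108 + 32.34 = 140.34→140, 248 + 1.54 = 249.54→250) → #F98CFA
60%: (247 + 4.8 = 251.8→252, 108 + 88.2 = 196.2→196, 248 + 4.2 = 252.2→252) → #FCC4FC
81%: (247 + 6.48 = 253.48→253, 108 + 119.07 = 227.07→227, 248 + 5.67 = 253.67→254) → #FDE3FE

#F879F9, #F98CFA, #FCC4FC, #FDE3FE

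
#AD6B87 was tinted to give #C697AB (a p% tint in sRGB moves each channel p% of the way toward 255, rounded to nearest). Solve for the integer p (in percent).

#AD6B87 is rgb(173, 107, 135); #C697AB is rgb(198, 151, 171).
On the G channel (widest range): 151 ≈ 107 + (p/100)(255 − 107), so p ≈ 100×(151 − 107)/(255 − 107) = 4400/148 = 29.73.
p = 30 reproduces all three channels after rounding.

30%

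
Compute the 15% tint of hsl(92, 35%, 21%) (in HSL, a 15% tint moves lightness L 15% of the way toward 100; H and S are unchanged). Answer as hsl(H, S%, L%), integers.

L moves 15% from 21 toward 100: 21 + 11.85 = 32.85 → 33.
H and S are unchanged.

hsl(92, 35%, 33%)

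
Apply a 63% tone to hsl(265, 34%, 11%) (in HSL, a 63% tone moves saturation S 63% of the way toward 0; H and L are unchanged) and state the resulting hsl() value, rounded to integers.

S moves 63% from 34 toward 0: 34 − 21.42 = 12.58 → 13.
H and L are unchanged.

hsl(265, 13%, 11%)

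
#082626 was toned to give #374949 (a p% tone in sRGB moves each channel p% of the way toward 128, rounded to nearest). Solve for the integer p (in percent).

#082626 is rgb(8, 38, 38); #374949 is rgb(55, 73, 73).
On the R channel (widest range): 55 ≈ 8 + (p/100)(128 − 8), so p ≈ 100×(55 − 8)/(128 − 8) = 4700/120 = 39.17.
p = 39 reproduces all three channels after rounding.

39%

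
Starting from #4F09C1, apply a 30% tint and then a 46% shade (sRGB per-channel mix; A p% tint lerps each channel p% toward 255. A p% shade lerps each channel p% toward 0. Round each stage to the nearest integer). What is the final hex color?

#472D72

#4F09C1 is rgb(79, 9, 193).
A 30% tint moves each channel 30% toward 255:
  R: 79 + 0.3×(255−79) = 79 + 52.8 = 131.8 → 132
  G: 9 + 73.8 = 82.8 → 83
  B: 193 + 18.6 = 211.6 → 212
After the tint: rgb(132, 83, 212) = #8453D4.
Lerp each channel 46% toward 0:
  R: 132 − 60.72 = 71.28 → 71
  G: 83 − 38.18 = 44.82 → 45
  B: 212 − 97.52 = 114.48 → 114
rgb(71, 45, 114) = #472D72.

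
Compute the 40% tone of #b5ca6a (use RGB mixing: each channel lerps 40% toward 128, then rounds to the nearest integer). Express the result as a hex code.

#b5ca6a is rgb(181, 202, 106).
Per channel, c → c + 0.4(128 − c):
  R: 181 − 21.2 = 159.8 → 160
  G: 202 − 29.6 = 172.4 → 172
  B: 106 + 0.4×(128−106) = 106 + 8.8 = 114.8 → 115
rgb(160, 172, 115) = #a0ac73.

#a0ac73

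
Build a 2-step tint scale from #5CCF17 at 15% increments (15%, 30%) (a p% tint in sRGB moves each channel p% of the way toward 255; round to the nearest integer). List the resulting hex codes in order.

#74D63A, #8DDD5D

#5CCF17 is rgb(92, 207, 23).
15%: (92 + 24.45 = 116.45→116, 207 + 7.2 = 214.2→214, 23 + 34.8 = 57.8→58) → #74D63A
30%: (92 + 48.9 = 140.9→141, 207 + 14.4 = 221.4→221, 23 + 69.6 = 92.6→93) → #8DDD5D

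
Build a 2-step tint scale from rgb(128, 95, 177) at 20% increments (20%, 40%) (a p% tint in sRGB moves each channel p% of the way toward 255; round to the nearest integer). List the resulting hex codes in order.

#997FC1, #B39FD0

20%: (128 + 25.4 = 153.4→153, 95 + 32 = 127→127, 177 + 15.6 = 192.6→193) → #997FC1
40%: (128 + 50.8 = 178.8→179, 95 + 64 = 159→159, 177 + 31.2 = 208.2→208) → #B39FD0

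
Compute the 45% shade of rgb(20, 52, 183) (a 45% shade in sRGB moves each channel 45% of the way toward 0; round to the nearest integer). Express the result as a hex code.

#0B1D65

Lerp each channel 45% toward 0:
  R: 20 − 9 = 11 → 11
  G: 52 + 0.45×(0−52) = 52 − 23.4 = 28.6 → 29
  B: 183 + 0.45×(0−183) = 183 − 82.35 = 100.65 → 101
rgb(11, 29, 101) = #0B1D65.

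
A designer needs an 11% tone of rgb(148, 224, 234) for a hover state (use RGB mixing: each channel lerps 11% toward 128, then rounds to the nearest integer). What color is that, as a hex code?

An 11% tone moves each channel 11% toward 128:
  R: 148 + 0.11×(128−148) = 148 − 2.2 = 145.8 → 146
  G: 224 − 10.56 = 213.44 → 213
  B: 234 + 0.11×(128−234) = 234 − 11.66 = 222.34 → 222
rgb(146, 213, 222) = #92d5de.

#92d5de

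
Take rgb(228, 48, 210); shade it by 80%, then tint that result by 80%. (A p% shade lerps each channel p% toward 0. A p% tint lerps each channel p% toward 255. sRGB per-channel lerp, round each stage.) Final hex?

An 80% shade moves each channel 80% toward 0:
  R: 228 − 182.4 = 45.6 → 46
  G: 48 − 38.4 = 9.6 → 10
  B: 210 − 168 = 42 → 42
After the shade: rgb(46, 10, 42) = #2e0a2a.
Lerp each channel 80% toward 255:
  R: 46 + 0.8×(255−46) = 46 + 167.2 = 213.2 → 213
  G: 10 + 0.8×(255−10) = 10 + 196 = 206 → 206
  B: 42 + 0.8×(255−42) = 42 + 170.4 = 212.4 → 212
rgb(213, 206, 212) = #d5ced4.

#d5ced4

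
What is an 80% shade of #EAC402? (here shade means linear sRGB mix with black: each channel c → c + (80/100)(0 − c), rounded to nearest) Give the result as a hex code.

#2F2700

#EAC402 is rgb(234, 196, 2).
Lerp each channel 80% toward 0:
  R: 234 − 187.2 = 46.8 → 47
  G: 196 + 0.8×(0−196) = 196 − 156.8 = 39.2 → 39
  B: 2 + 0.8×(0−2) = 2 − 1.6 = 0.4 → 0
rgb(47, 39, 0) = #2F2700.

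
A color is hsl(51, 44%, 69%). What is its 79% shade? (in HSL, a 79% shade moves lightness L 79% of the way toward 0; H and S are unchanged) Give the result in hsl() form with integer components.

L moves 79% from 69 toward 0: 69 − 54.51 = 14.49 → 14.
H and S are unchanged.

hsl(51, 44%, 14%)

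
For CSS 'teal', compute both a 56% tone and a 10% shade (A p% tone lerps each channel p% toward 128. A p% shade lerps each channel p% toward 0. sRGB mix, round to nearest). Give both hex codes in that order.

CSS teal is rgb(0, 128, 128).
56% tone:
  R: 0 + 0.56×(128−0) = 0 + 71.68 = 71.68 → 72
  G: 128 + 0.56×(128−128) = 128 + 0 = 128 → 128
  B: 128 + 0.56×(128−128) = 128 + 0 = 128 → 128
  → #488080
10% shade:
  R: 0 + 0.1×(0−0) = 0 + 0 = 0 → 0
  G: 128 + 0.1×(0−128) = 128 − 12.8 = 115.2 → 115
  B: 128 + 0.1×(0−128) = 128 − 12.8 = 115.2 → 115
  → #007373

#488080, #007373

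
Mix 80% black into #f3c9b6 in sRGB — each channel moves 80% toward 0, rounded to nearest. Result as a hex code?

#f3c9b6 is rgb(243, 201, 182).
An 80% shade moves each channel 80% toward 0:
  R: 243 + 0.8×(0−243) = 243 − 194.4 = 48.6 → 49
  G: 201 + 0.8×(0−201) = 201 − 160.8 = 40.2 → 40
  B: 182 − 145.6 = 36.4 → 36
rgb(49, 40, 36) = #312824.

#312824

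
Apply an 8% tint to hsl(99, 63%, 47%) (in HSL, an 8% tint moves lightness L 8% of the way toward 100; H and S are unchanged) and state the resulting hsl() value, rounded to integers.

L moves 8% from 47 toward 100: 47 + 4.24 = 51.24 → 51.
H and S are unchanged.

hsl(99, 63%, 51%)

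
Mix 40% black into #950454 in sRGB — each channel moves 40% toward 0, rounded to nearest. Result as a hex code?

#950454 is rgb(149, 4, 84).
A 40% shade moves each channel 40% toward 0:
  R: 149 + 0.4×(0−149) = 149 − 59.6 = 89.4 → 89
  G: 4 + 0.4×(0−4) = 4 − 1.6 = 2.4 → 2
  B: 84 − 33.6 = 50.4 → 50
rgb(89, 2, 50) = #590232.

#590232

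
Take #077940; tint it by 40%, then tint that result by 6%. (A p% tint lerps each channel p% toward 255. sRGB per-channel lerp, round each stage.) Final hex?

#077940 is rgb(7, 121, 64).
A 40% tint moves each channel 40% toward 255:
  R: 7 + 99.2 = 106.2 → 106
  G: 121 + 0.4×(255−121) = 121 + 53.6 = 174.6 → 175
  B: 64 + 0.4×(255−64) = 64 + 76.4 = 140.4 → 140
After the tint: rgb(106, 175, 140) = #6aaf8c.
Lerp each channel 6% toward 255:
  R: 106 + 0.06×(255−106) = 106 + 8.94 = 114.94 → 115
  G: 175 + 0.06×(255−175) = 175 + 4.8 = 179.8 → 180
  B: 140 + 0.06×(255−140) = 140 + 6.9 = 146.9 → 147
rgb(115, 180, 147) = #73b493.

#73b493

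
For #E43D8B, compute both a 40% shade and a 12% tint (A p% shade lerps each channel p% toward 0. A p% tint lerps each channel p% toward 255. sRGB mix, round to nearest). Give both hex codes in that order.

#E43D8B is rgb(228, 61, 139).
40% shade:
  R: 228 + 0.4×(0−228) = 228 − 91.2 = 136.8 → 137
  G: 61 + 0.4×(0−61) = 61 − 24.4 = 36.6 → 37
  B: 139 + 0.4×(0−139) = 139 − 55.6 = 83.4 → 83
  → #892553
12% tint:
  R: 228 + 3.24 = 231.24 → 231
  G: 61 + 0.12×(255−61) = 61 + 23.28 = 84.28 → 84
  B: 139 + 0.12×(255−139) = 139 + 13.92 = 152.92 → 153
  → #E75499

#892553, #E75499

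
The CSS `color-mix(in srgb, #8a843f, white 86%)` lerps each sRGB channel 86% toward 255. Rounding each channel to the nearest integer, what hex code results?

#8a843f is rgb(138, 132, 63).
Per channel, c → c + 0.86(255 − c):
  R: 138 + 0.86×(255−138) = 138 + 100.62 = 238.62 → 239
  G: 132 + 0.86×(255−132) = 132 + 105.78 = 237.78 → 238
  B: 63 + 0.86×(255−63) = 63 + 165.12 = 228.12 → 228
rgb(239, 238, 228) = #efeee4.

#efeee4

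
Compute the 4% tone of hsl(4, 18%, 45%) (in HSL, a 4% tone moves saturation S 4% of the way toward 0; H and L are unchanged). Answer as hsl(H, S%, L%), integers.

hsl(4, 17%, 45%)

S moves 4% from 18 toward 0: 18 − 0.72 = 17.28 → 17.
H and L are unchanged.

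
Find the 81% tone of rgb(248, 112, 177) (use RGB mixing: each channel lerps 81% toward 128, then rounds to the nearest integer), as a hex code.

Per channel, c → c + 0.81(128 − c):
  R: 248 + 0.81×(128−248) = 248 − 97.2 = 150.8 → 151
  G: 112 + 0.81×(128−112) = 112 + 12.96 = 124.96 → 125
  B: 177 − 39.69 = 137.31 → 137
rgb(151, 125, 137) = #977d89.

#977d89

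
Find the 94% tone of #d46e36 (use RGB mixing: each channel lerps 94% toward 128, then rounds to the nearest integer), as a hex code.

#857f7c

#d46e36 is rgb(212, 110, 54).
Per channel, c → c + 0.94(128 − c):
  R: 212 + 0.94×(128−212) = 212 − 78.96 = 133.04 → 133
  G: 110 + 0.94×(128−110) = 110 + 16.92 = 126.92 → 127
  B: 54 + 69.56 = 123.56 → 124
rgb(133, 127, 124) = #857f7c.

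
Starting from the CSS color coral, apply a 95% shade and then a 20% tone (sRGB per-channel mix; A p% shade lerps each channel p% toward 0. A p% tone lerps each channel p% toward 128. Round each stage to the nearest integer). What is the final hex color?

#241e1d

CSS coral is rgb(255, 127, 80).
Lerp each channel 95% toward 0:
  R: 255 + 0.95×(0−255) = 255 − 242.25 = 12.75 → 13
  G: 127 + 0.95×(0−127) = 127 − 120.65 = 6.35 → 6
  B: 80 + 0.95×(0−80) = 80 − 76 = 4 → 4
After the shade: rgb(13, 6, 4) = #0d0604.
Lerp each channel 20% toward 128:
  R: 13 + 0.2×(128−13) = 13 + 23 = 36 → 36
  G: 6 + 24.4 = 30.4 → 30
  B: 4 + 24.8 = 28.8 → 29
rgb(36, 30, 29) = #241e1d.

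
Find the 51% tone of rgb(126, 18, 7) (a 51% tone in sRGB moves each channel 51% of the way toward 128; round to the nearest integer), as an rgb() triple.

rgb(127, 74, 69)

Lerp each channel 51% toward 128:
  R: 126 + 1.02 = 127.02 → 127
  G: 18 + 0.51×(128−18) = 18 + 56.1 = 74.1 → 74
  B: 7 + 0.51×(128−7) = 7 + 61.71 = 68.71 → 69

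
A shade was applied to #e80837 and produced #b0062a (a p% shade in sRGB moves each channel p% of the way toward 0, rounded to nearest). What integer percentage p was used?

24%

#e80837 is rgb(232, 8, 55); #b0062a is rgb(176, 6, 42).
On the R channel (widest range): 176 ≈ 232 + (p/100)(0 − 232), so p ≈ 100×(176 − 232)/(0 − 232) = -5600/-232 = 24.14.
p = 24 reproduces all three channels after rounding.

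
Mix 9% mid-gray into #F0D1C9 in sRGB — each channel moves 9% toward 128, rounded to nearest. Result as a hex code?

#F0D1C9 is rgb(240, 209, 201).
A 9% tone moves each channel 9% toward 128:
  R: 240 + 0.09×(128−240) = 240 − 10.08 = 229.92 → 230
  G: 209 − 7.29 = 201.71 → 202
  B: 201 − 6.57 = 194.43 → 194
rgb(230, 202, 194) = #E6CAC2.

#E6CAC2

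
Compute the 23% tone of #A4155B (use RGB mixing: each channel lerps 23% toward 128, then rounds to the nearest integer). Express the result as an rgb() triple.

#A4155B is rgb(164, 21, 91).
Per channel, c → c + 0.23(128 − c):
  R: 164 − 8.28 = 155.72 → 156
  G: 21 + 0.23×(128−21) = 21 + 24.61 = 45.61 → 46
  B: 91 + 8.51 = 99.51 → 100

rgb(156, 46, 100)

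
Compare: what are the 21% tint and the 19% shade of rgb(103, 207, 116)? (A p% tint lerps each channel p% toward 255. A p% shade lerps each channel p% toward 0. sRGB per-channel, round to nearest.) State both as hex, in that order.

21% tint:
  R: 103 + 31.92 = 134.92 → 135
  G: 207 + 0.21×(255−207) = 207 + 10.08 = 217.08 → 217
  B: 116 + 29.19 = 145.19 → 145
  → #87d991
19% shade:
  R: 103 + 0.19×(0−103) = 103 − 19.57 = 83.43 → 83
  G: 207 − 39.33 = 167.67 → 168
  B: 116 + 0.19×(0−116) = 116 − 22.04 = 93.96 → 94
  → #53a85e

#87d991, #53a85e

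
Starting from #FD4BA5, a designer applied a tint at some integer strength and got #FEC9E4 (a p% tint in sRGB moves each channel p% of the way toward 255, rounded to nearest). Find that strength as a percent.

70%

#FD4BA5 is rgb(253, 75, 165); #FEC9E4 is rgb(254, 201, 228).
On the G channel (widest range): 201 ≈ 75 + (p/100)(255 − 75), so p ≈ 100×(201 − 75)/(255 − 75) = 12600/180 = 70.00.
p = 70 reproduces all three channels after rounding.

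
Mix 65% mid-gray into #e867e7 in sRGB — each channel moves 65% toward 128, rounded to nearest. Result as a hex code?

#a477a4

#e867e7 is rgb(232, 103, 231).
Per channel, c → c + 0.65(128 − c):
  R: 232 − 67.6 = 164.4 → 164
  G: 103 + 16.25 = 119.25 → 119
  B: 231 + 0.65×(128−231) = 231 − 66.95 = 164.05 → 164
rgb(164, 119, 164) = #a477a4.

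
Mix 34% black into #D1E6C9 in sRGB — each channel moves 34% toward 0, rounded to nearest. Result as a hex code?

#D1E6C9 is rgb(209, 230, 201).
A 34% shade moves each channel 34% toward 0:
  R: 209 − 71.06 = 137.94 → 138
  G: 230 + 0.34×(0−230) = 230 − 78.2 = 151.8 → 152
  B: 201 + 0.34×(0−201) = 201 − 68.34 = 132.66 → 133
rgb(138, 152, 133) = #8A9885.

#8A9885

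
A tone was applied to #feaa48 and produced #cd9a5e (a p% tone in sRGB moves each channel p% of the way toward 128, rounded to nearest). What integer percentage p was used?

#feaa48 is rgb(254, 170, 72); #cd9a5e is rgb(205, 154, 94).
On the R channel (widest range): 205 ≈ 254 + (p/100)(128 − 254), so p ≈ 100×(205 − 254)/(128 − 254) = -4900/-126 = 38.89.
p = 39 reproduces all three channels after rounding.

39%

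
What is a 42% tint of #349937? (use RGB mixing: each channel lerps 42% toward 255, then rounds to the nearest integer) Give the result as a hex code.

#349937 is rgb(52, 153, 55).
A 42% tint moves each channel 42% toward 255:
  R: 52 + 85.26 = 137.26 → 137
  G: 153 + 42.84 = 195.84 → 196
  B: 55 + 84 = 139 → 139
rgb(137, 196, 139) = #89c48b.

#89c48b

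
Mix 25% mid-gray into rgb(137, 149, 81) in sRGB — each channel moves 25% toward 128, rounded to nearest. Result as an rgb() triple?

Lerp each channel 25% toward 128:
  R: 137 + 0.25×(128−137) = 137 − 2.25 = 134.75 → 135
  G: 149 − 5.25 = 143.75 → 144
  B: 81 + 11.75 = 92.75 → 93

rgb(135, 144, 93)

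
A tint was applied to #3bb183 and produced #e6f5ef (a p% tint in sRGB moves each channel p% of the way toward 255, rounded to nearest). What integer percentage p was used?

#3bb183 is rgb(59, 177, 131); #e6f5ef is rgb(230, 245, 239).
On the R channel (widest range): 230 ≈ 59 + (p/100)(255 − 59), so p ≈ 100×(230 − 59)/(255 − 59) = 17100/196 = 87.24.
p = 87 reproduces all three channels after rounding.

87%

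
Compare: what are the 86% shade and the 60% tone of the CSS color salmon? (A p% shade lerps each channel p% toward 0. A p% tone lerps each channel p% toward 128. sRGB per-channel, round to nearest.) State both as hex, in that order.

#231210, #B1807A

CSS salmon is rgb(250, 128, 114).
86% shade:
  R: 250 + 0.86×(0−250) = 250 − 215 = 35 → 35
  G: 128 − 110.08 = 17.92 → 18
  B: 114 − 98.04 = 15.96 → 16
  → #231210
60% tone:
  R: 250 + 0.6×(128−250) = 250 − 73.2 = 176.8 → 177
  G: 128 + 0 = 128 → 128
  B: 114 + 0.6×(128−114) = 114 + 8.4 = 122.4 → 122
  → #B1807A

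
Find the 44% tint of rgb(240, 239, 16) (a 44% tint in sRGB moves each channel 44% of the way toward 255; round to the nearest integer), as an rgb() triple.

rgb(247, 246, 121)

Per channel, c → c + 0.44(255 − c):
  R: 240 + 0.44×(255−240) = 240 + 6.6 = 246.6 → 247
  G: 239 + 0.44×(255−239) = 239 + 7.04 = 246.04 → 246
  B: 16 + 105.16 = 121.16 → 121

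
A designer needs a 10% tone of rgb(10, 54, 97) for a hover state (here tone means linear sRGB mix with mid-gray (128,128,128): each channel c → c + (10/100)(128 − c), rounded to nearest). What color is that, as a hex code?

#163d64

Per channel, c → c + 0.1(128 − c):
  R: 10 + 0.1×(128−10) = 10 + 11.8 = 21.8 → 22
  G: 54 + 7.4 = 61.4 → 61
  B: 97 + 0.1×(128−97) = 97 + 3.1 = 100.1 → 100
rgb(22, 61, 100) = #163d64.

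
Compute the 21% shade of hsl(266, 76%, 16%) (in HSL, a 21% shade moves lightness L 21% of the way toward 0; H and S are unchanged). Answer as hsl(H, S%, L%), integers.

hsl(266, 76%, 13%)

L moves 21% from 16 toward 0: 16 − 3.36 = 12.64 → 13.
H and S are unchanged.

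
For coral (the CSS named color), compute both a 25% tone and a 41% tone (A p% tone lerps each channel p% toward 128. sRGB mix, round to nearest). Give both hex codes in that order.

#df7f5c, #cb7f64

CSS coral is rgb(255, 127, 80).
25% tone:
  R: 255 + 0.25×(128−255) = 255 − 31.75 = 223.25 → 223
  G: 127 + 0.25×(128−127) = 127 + 0.25 = 127.25 → 127
  B: 80 + 0.25×(128−80) = 80 + 12 = 92 → 92
  → #df7f5c
41% tone:
  R: 255 − 52.07 = 202.93 → 203
  G: 127 + 0.41×(128−127) = 127 + 0.41 = 127.41 → 127
  B: 80 + 19.68 = 99.68 → 100
  → #cb7f64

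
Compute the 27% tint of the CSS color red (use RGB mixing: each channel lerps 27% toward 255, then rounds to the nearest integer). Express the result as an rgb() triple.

rgb(255, 69, 69)

CSS red is rgb(255, 0, 0).
Per channel, c → c + 0.27(255 − c):
  R: 255 + 0.27×(255−255) = 255 + 0 = 255 → 255
  G: 0 + 68.85 = 68.85 → 69
  B: 0 + 0.27×(255−0) = 0 + 68.85 = 68.85 → 69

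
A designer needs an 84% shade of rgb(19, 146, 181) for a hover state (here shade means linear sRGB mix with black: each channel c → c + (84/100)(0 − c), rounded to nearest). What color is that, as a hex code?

An 84% shade moves each channel 84% toward 0:
  R: 19 − 15.96 = 3.04 → 3
  G: 146 − 122.64 = 23.36 → 23
  B: 181 + 0.84×(0−181) = 181 − 152.04 = 28.96 → 29
rgb(3, 23, 29) = #03171D.

#03171D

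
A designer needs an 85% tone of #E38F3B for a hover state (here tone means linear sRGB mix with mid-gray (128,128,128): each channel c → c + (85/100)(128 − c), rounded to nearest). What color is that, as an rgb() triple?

#E38F3B is rgb(227, 143, 59).
An 85% tone moves each channel 85% toward 128:
  R: 227 − 84.15 = 142.85 → 143
  G: 143 + 0.85×(128−143) = 143 − 12.75 = 130.25 → 130
  B: 59 + 0.85×(128−59) = 59 + 58.65 = 117.65 → 118

rgb(143, 130, 118)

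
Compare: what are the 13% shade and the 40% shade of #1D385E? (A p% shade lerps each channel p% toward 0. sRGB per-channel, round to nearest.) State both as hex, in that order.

#193152, #112238

#1D385E is rgb(29, 56, 94).
13% shade:
  R: 29 − 3.77 = 25.23 → 25
  G: 56 − 7.28 = 48.72 → 49
  B: 94 + 0.13×(0−94) = 94 − 12.22 = 81.78 → 82
  → #193152
40% shade:
  R: 29 + 0.4×(0−29) = 29 − 11.6 = 17.4 → 17
  G: 56 − 22.4 = 33.6 → 34
  B: 94 + 0.4×(0−94) = 94 − 37.6 = 56.4 → 56
  → #112238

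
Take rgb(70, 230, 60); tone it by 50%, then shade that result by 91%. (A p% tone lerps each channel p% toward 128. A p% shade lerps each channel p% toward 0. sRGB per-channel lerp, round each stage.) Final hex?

Per channel, c → c + 0.5(128 − c):
  R: 70 + 0.5×(128−70) = 70 + 29 = 99 → 99
  G: 230 + 0.5×(128−230) = 230 − 51 = 179 → 179
  B: 60 + 34 = 94 → 94
After the tone: rgb(99, 179, 94) = #63B35E.
A 91% shade moves each channel 91% toward 0:
  R: 99 + 0.91×(0−99) = 99 − 90.09 = 8.91 → 9
  G: 179 + 0.91×(0−179) = 179 − 162.89 = 16.11 → 16
  B: 94 − 85.54 = 8.46 → 8
rgb(9, 16, 8) = #091008.

#091008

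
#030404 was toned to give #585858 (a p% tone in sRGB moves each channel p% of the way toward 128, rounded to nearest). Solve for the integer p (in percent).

#030404 is rgb(3, 4, 4); #585858 is rgb(88, 88, 88).
On the R channel (widest range): 88 ≈ 3 + (p/100)(128 − 3), so p ≈ 100×(88 − 3)/(128 − 3) = 8500/125 = 68.00.
p = 68 reproduces all three channels after rounding.

68%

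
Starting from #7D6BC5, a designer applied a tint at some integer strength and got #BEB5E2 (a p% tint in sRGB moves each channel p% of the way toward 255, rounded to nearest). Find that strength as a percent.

50%

#7D6BC5 is rgb(125, 107, 197); #BEB5E2 is rgb(190, 181, 226).
On the G channel (widest range): 181 ≈ 107 + (p/100)(255 − 107), so p ≈ 100×(181 − 107)/(255 − 107) = 7400/148 = 50.00.
p = 50 reproduces all three channels after rounding.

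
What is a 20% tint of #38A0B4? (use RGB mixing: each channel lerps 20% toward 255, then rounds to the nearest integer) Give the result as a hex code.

#60B3C3

#38A0B4 is rgb(56, 160, 180).
Per channel, c → c + 0.2(255 − c):
  R: 56 + 0.2×(255−56) = 56 + 39.8 = 95.8 → 96
  G: 160 + 19 = 179 → 179
  B: 180 + 15 = 195 → 195
rgb(96, 179, 195) = #60B3C3.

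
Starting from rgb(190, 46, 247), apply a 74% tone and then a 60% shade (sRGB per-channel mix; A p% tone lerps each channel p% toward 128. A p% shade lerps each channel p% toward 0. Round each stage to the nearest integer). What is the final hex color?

#3a2b40

A 74% tone moves each channel 74% toward 128:
  R: 190 + 0.74×(128−190) = 190 − 45.88 = 144.12 → 144
  G: 46 + 0.74×(128−46) = 46 + 60.68 = 106.68 → 107
  B: 247 + 0.74×(128−247) = 247 − 88.06 = 158.94 → 159
After the tone: rgb(144, 107, 159) = #906b9f.
Lerp each channel 60% toward 0:
  R: 144 + 0.6×(0−144) = 144 − 86.4 = 57.6 → 58
  G: 107 + 0.6×(0−107) = 107 − 64.2 = 42.8 → 43
  B: 159 − 95.4 = 63.6 → 64
rgb(58, 43, 64) = #3a2b40.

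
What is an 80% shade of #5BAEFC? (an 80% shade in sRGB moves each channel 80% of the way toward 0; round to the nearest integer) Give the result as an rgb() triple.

#5BAEFC is rgb(91, 174, 252).
Per channel, c → c + 0.8(0 − c):
  R: 91 + 0.8×(0−91) = 91 − 72.8 = 18.2 → 18
  G: 174 + 0.8×(0−174) = 174 − 139.2 = 34.8 → 35
  B: 252 + 0.8×(0−252) = 252 − 201.6 = 50.4 → 50

rgb(18, 35, 50)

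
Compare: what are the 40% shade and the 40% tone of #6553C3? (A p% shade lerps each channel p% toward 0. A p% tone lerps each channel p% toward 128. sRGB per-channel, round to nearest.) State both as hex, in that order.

#6553C3 is rgb(101, 83, 195).
40% shade:
  R: 101 + 0.4×(0−101) = 101 − 40.4 = 60.6 → 61
  G: 83 − 33.2 = 49.8 → 50
  B: 195 − 78 = 117 → 117
  → #3D3275
40% tone:
  R: 101 + 0.4×(128−101) = 101 + 10.8 = 111.8 → 112
  G: 83 + 0.4×(128−83) = 83 + 18 = 101 → 101
  B: 195 + 0.4×(128−195) = 195 − 26.8 = 168.2 → 168
  → #7065A8

#3D3275, #7065A8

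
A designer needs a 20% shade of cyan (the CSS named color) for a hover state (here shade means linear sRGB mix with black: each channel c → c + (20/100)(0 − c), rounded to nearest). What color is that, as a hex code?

CSS cyan is rgb(0, 255, 255).
A 20% shade moves each channel 20% toward 0:
  R: 0 + 0.2×(0−0) = 0 + 0 = 0 → 0
  G: 255 + 0.2×(0−255) = 255 − 51 = 204 → 204
  B: 255 + 0.2×(0−255) = 255 − 51 = 204 → 204
rgb(0, 204, 204) = #00CCCC.

#00CCCC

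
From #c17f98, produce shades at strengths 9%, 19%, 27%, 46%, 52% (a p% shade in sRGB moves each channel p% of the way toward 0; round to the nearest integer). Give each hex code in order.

#c17f98 is rgb(193, 127, 152).
9%: (193 − 17.37 = 175.63→176, 127 − 11.43 = 115.57→116, 152 − 13.68 = 138.32→138) → #b0748a
19%: (193 − 36.67 = 156.33→156, 127 − 24.13 = 102.87→103, 152 − 28.88 = 123.12→123) → #9c677b
27%: (193 − 52.11 = 140.89→141, 127 − 34.29 = 92.71→93, 152 − 41.04 = 110.96→111) → #8d5d6f
46%: (193 − 88.78 = 104.22→104, 127 − 58.42 = 68.58→69, 152 − 69.92 = 82.08→82) → #684552
52%: (193 − 100.36 = 92.64→93, 127 − 66.04 = 60.96→61, 152 − 79.04 = 72.96→73) → #5d3d49

#b0748a, #9c677b, #8d5d6f, #684552, #5d3d49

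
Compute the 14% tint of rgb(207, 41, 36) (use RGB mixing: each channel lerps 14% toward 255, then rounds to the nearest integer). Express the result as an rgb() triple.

Per channel, c → c + 0.14(255 − c):
  R: 207 + 6.72 = 213.72 → 214
  G: 41 + 0.14×(255−41) = 41 + 29.96 = 70.96 → 71
  B: 36 + 30.66 = 66.66 → 67

rgb(214, 71, 67)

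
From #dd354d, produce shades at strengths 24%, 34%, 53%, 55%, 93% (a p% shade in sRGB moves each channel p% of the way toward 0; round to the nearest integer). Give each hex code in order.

#a8283b, #922333, #681924, #631823, #0f0405

#dd354d is rgb(221, 53, 77).
24%: (221 − 53.04 = 167.96→168, 53 − 12.72 = 40.28→40, 77 − 18.48 = 58.52→59) → #a8283b
34%: (221 − 75.14 = 145.86→146, 53 − 18.02 = 34.98→35, 77 − 26.18 = 50.82→51) → #922333
53%: (221 − 117.13 = 103.87→104, 53 − 28.09 = 24.91→25, 77 − 40.81 = 36.19→36) → #681924
55%: (221 − 121.55 = 99.45→99, 53 − 29.15 = 23.85→24, 77 − 42.35 = 34.65→35) → #631823
93%: (221 − 205.53 = 15.47→15, 53 − 49.29 = 3.71→4, 77 − 71.61 = 5.39→5) → #0f0405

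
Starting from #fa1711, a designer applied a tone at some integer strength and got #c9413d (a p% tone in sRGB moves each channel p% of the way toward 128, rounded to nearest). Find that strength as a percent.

#fa1711 is rgb(250, 23, 17); #c9413d is rgb(201, 65, 61).
On the R channel (widest range): 201 ≈ 250 + (p/100)(128 − 250), so p ≈ 100×(201 − 250)/(128 − 250) = -4900/-122 = 40.16.
p = 40 reproduces all three channels after rounding.

40%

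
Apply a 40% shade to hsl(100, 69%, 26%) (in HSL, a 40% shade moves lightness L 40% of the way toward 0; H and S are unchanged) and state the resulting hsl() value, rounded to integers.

L moves 40% from 26 toward 0: 26 − 10.4 = 15.6 → 16.
H and S are unchanged.

hsl(100, 69%, 16%)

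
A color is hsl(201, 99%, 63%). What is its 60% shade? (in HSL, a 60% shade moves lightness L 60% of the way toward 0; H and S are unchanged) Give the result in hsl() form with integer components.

L moves 60% from 63 toward 0: 63 − 37.8 = 25.2 → 25.
H and S are unchanged.

hsl(201, 99%, 25%)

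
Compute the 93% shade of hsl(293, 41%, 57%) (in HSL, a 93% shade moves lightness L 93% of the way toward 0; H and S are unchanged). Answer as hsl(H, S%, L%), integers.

L moves 93% from 57 toward 0: 57 − 53.01 = 3.99 → 4.
H and S are unchanged.

hsl(293, 41%, 4%)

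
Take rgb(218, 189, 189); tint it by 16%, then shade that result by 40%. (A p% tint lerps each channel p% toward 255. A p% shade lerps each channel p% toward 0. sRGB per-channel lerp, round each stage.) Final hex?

A 16% tint moves each channel 16% toward 255:
  R: 218 + 5.92 = 223.92 → 224
  G: 189 + 0.16×(255−189) = 189 + 10.56 = 199.56 → 200
  B: 189 + 0.16×(255−189) = 189 + 10.56 = 199.56 → 200
After the tint: rgb(224, 200, 200) = #e0c8c8.
Per channel, c → c + 0.4(0 − c):
  R: 224 − 89.6 = 134.4 → 134
  G: 200 − 80 = 120 → 120
  B: 200 − 80 = 120 → 120
rgb(134, 120, 120) = #867878.

#867878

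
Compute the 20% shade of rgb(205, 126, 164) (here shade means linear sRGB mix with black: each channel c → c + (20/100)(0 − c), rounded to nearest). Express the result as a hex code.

Per channel, c → c + 0.2(0 − c):
  R: 205 + 0.2×(0−205) = 205 − 41 = 164 → 164
  G: 126 − 25.2 = 100.8 → 101
  B: 164 − 32.8 = 131.2 → 131
rgb(164, 101, 131) = #A46583.

#A46583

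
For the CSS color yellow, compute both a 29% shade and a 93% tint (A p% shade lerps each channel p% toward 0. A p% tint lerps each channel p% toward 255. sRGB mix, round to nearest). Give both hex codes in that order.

#b5b500, #ffffed

CSS yellow is rgb(255, 255, 0).
29% shade:
  R: 255 + 0.29×(0−255) = 255 − 73.95 = 181.05 → 181
  G: 255 + 0.29×(0−255) = 255 − 73.95 = 181.05 → 181
  B: 0 + 0 = 0 → 0
  → #b5b500
93% tint:
  R: 255 + 0 = 255 → 255
  G: 255 + 0.93×(255−255) = 255 + 0 = 255 → 255
  B: 0 + 0.93×(255−0) = 0 + 237.15 = 237.15 → 237
  → #ffffed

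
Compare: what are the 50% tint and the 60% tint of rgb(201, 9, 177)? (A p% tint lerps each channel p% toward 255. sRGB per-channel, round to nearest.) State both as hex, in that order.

#E484D8, #E99DE0

50% tint:
  R: 201 + 0.5×(255−201) = 201 + 27 = 228 → 228
  G: 9 + 0.5×(255−9) = 9 + 123 = 132 → 132
  B: 177 + 39 = 216 → 216
  → #E484D8
60% tint:
  R: 201 + 32.4 = 233.4 → 233
  G: 9 + 0.6×(255−9) = 9 + 147.6 = 156.6 → 157
  B: 177 + 0.6×(255−177) = 177 + 46.8 = 223.8 → 224
  → #E99DE0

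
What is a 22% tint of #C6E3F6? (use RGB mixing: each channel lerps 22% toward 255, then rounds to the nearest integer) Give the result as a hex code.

#D3E9F8

#C6E3F6 is rgb(198, 227, 246).
A 22% tint moves each channel 22% toward 255:
  R: 198 + 12.54 = 210.54 → 211
  G: 227 + 6.16 = 233.16 → 233
  B: 246 + 0.22×(255−246) = 246 + 1.98 = 247.98 → 248
rgb(211, 233, 248) = #D3E9F8.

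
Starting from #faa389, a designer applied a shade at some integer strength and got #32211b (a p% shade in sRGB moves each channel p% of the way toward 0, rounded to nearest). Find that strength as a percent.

#faa389 is rgb(250, 163, 137); #32211b is rgb(50, 33, 27).
On the R channel (widest range): 50 ≈ 250 + (p/100)(0 − 250), so p ≈ 100×(50 − 250)/(0 − 250) = -20000/-250 = 80.00.
p = 80 reproduces all three channels after rounding.

80%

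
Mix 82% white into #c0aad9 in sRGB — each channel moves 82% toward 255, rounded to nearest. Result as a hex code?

#c0aad9 is rgb(192, 170, 217).
Per channel, c → c + 0.82(255 − c):
  R: 192 + 51.66 = 243.66 → 244
  G: 170 + 0.82×(255−170) = 170 + 69.7 = 239.7 → 240
  B: 217 + 0.82×(255−217) = 217 + 31.16 = 248.16 → 248
rgb(244, 240, 248) = #f4f0f8.

#f4f0f8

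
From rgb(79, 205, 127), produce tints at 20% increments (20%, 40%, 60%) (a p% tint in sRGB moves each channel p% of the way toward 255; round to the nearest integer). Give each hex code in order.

20%: (79 + 35.2 = 114.2→114, 205 + 10 = 215→215, 127 + 25.6 = 152.6→153) → #72d799
40%: (79 + 70.4 = 149.4→149, 205 + 20 = 225→225, 127 + 51.2 = 178.2→178) → #95e1b2
60%: (79 + 105.6 = 184.6→185, 205 + 30 = 235→235, 127 + 76.8 = 203.8→204) → #b9ebcc

#72d799, #95e1b2, #b9ebcc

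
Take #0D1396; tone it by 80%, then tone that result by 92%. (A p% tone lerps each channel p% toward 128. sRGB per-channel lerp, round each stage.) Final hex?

#7E7E80

#0D1396 is rgb(13, 19, 150).
Per channel, c → c + 0.8(128 − c):
  R: 13 + 92 = 105 → 105
  G: 19 + 0.8×(128−19) = 19 + 87.2 = 106.2 → 106
  B: 150 − 17.6 = 132.4 → 132
After the tone: rgb(105, 106, 132) = #696A84.
Per channel, c → c + 0.92(128 − c):
  R: 105 + 0.92×(128−105) = 105 + 21.16 = 126.16 → 126
  G: 106 + 20.24 = 126.24 → 126
  B: 132 + 0.92×(128−132) = 132 − 3.68 = 128.32 → 128
rgb(126, 126, 128) = #7E7E80.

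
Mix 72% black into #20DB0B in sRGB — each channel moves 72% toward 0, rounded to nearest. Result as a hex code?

#093D03

#20DB0B is rgb(32, 219, 11).
A 72% shade moves each channel 72% toward 0:
  R: 32 + 0.72×(0−32) = 32 − 23.04 = 8.96 → 9
  G: 219 − 157.68 = 61.32 → 61
  B: 11 − 7.92 = 3.08 → 3
rgb(9, 61, 3) = #093D03.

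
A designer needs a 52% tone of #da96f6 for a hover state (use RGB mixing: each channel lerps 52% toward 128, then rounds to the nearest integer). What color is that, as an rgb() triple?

#da96f6 is rgb(218, 150, 246).
Per channel, c → c + 0.52(128 − c):
  R: 218 − 46.8 = 171.2 → 171
  G: 150 + 0.52×(128−150) = 150 − 11.44 = 138.56 → 139
  B: 246 + 0.52×(128−246) = 246 − 61.36 = 184.64 → 185

rgb(171, 139, 185)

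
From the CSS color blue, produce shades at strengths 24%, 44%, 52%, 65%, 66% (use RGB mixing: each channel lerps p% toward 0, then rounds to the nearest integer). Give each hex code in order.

#0000c2, #00008f, #00007a, #000059, #000057

CSS blue is rgb(0, 0, 255).
24%: (0→0, 0→0, 255 − 61.2 = 193.8→194) → #0000c2
44%: (0→0, 0→0, 255 − 112.2 = 142.8→143) → #00008f
52%: (0→0, 0→0, 255 − 132.6 = 122.4→122) → #00007a
65%: (0→0, 0→0, 255 − 165.75 = 89.25→89) → #000059
66%: (0→0, 0→0, 255 − 168.3 = 86.7→87) → #000057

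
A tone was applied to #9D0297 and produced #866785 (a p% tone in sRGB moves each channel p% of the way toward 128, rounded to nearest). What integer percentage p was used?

#9D0297 is rgb(157, 2, 151); #866785 is rgb(134, 103, 133).
On the G channel (widest range): 103 ≈ 2 + (p/100)(128 − 2), so p ≈ 100×(103 − 2)/(128 − 2) = 10100/126 = 80.16.
p = 80 reproduces all three channels after rounding.

80%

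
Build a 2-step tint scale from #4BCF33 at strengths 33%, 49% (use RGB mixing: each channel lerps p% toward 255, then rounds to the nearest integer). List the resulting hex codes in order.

#4BCF33 is rgb(75, 207, 51).
33%: (75 + 59.4 = 134.4→134, 207 + 15.84 = 222.84→223, 51 + 67.32 = 118.32→118) → #86DF76
49%: (75 + 88.2 = 163.2→163, 207 + 23.52 = 230.52→231, 51 + 99.96 = 150.96→151) → #A3E797

#86DF76, #A3E797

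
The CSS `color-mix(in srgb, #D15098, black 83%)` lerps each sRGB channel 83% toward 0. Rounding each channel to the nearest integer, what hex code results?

#240E1A

#D15098 is rgb(209, 80, 152).
An 83% shade moves each channel 83% toward 0:
  R: 209 + 0.83×(0−209) = 209 − 173.47 = 35.53 → 36
  G: 80 − 66.4 = 13.6 → 14
  B: 152 + 0.83×(0−152) = 152 − 126.16 = 25.84 → 26
rgb(36, 14, 26) = #240E1A.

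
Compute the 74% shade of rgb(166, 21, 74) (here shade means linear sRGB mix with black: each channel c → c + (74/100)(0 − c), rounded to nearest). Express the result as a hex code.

Per channel, c → c + 0.74(0 − c):
  R: 166 + 0.74×(0−166) = 166 − 122.84 = 43.16 → 43
  G: 21 − 15.54 = 5.46 → 5
  B: 74 + 0.74×(0−74) = 74 − 54.76 = 19.24 → 19
rgb(43, 5, 19) = #2b0513.

#2b0513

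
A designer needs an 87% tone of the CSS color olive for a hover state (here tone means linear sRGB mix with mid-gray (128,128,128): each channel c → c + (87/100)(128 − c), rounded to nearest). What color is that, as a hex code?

CSS olive is rgb(128, 128, 0).
An 87% tone moves each channel 87% toward 128:
  R: 128 + 0 = 128 → 128
  G: 128 + 0 = 128 → 128
  B: 0 + 111.36 = 111.36 → 111
rgb(128, 128, 111) = #80806F.

#80806F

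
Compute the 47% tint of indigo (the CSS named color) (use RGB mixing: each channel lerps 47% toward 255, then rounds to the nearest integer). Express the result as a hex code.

CSS indigo is rgb(75, 0, 130).
Per channel, c → c + 0.47(255 − c):
  R: 75 + 84.6 = 159.6 → 160
  G: 0 + 0.47×(255−0) = 0 + 119.85 = 119.85 → 120
  B: 130 + 58.75 = 188.75 → 189
rgb(160, 120, 189) = #a078bd.

#a078bd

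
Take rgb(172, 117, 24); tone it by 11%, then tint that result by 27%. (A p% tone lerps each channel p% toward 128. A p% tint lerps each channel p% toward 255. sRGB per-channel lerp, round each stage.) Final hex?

An 11% tone moves each channel 11% toward 128:
  R: 172 + 0.11×(128−172) = 172 − 4.84 = 167.16 → 167
  G: 117 + 1.21 = 118.21 → 118
  B: 24 + 11.44 = 35.44 → 35
After the tone: rgb(167, 118, 35) = #A77623.
Per channel, c → c + 0.27(255 − c):
  R: 167 + 23.76 = 190.76 → 191
  G: 118 + 0.27×(255−118) = 118 + 36.99 = 154.99 → 155
  B: 35 + 59.4 = 94.4 → 94
rgb(191, 155, 94) = #BF9B5E.

#BF9B5E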